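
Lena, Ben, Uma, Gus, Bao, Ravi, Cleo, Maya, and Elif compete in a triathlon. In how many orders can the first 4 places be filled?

3024

There are 9 choices for 1st place, 8 for 2nd, and so on down to 6 for position 4.
That gives 9 × 8 × 7 × 6 = 3024.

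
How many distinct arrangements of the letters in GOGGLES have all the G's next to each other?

Treat the 3 copies of G as a single block. The multiset to arrange is then {GGG, E, L, O, S}, 5 items in all.
All 5 items are distinct, so there are (5)! = 120 arrangements.

120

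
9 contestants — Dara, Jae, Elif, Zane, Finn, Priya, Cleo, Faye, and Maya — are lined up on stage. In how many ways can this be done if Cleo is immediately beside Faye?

Treat {Cleo, Faye} as a single unit. There are 8 units to order, and the pair itself can be ordered 2 ways.
So the count is 2·(8)! = 80640.

80640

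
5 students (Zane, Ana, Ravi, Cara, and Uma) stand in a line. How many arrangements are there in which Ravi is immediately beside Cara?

Treat {Ravi, Cara} as a single unit. There are 4 units to order, and the pair itself can be ordered 2 ways.
So the count is 2·(4)! = 48.

48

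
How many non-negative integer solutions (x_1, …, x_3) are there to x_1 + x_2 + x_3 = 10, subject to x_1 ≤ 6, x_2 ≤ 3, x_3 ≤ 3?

Without the upper bounds there are C(12,2) = 66 ways to split 10 among 3 variables.
Subtract solutions that violate a single cap (substitute x_i' = x_i − (cap_i+1)): x_1 ≥ 7 gives C(5,2) = 10; x_2 ≥ 4 gives C(8,2) = 28; x_3 ≥ 4 gives C(8,2) = 28. Together 66.
Add back pairs where two caps are both exceeded: 0 + 0 + 6 = 6.
By inclusion–exclusion the count is 66 − 66 + 6 = 6.

6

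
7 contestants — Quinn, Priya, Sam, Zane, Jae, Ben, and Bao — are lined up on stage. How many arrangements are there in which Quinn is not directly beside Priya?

Of the 7! = 5040 arrangements, those with Quinn and Priya adjacent number 2 × 6! = 1440 (treat the pair as a block with 2 internal orders).
So 5040 − 1440 = 3600 arrangements keep them apart.

3600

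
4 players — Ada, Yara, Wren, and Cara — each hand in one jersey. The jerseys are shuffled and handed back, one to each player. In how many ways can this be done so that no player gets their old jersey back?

9

This is the derangement count D_4: permutations of 4 items with no fixed point.
By inclusion–exclusion this is Σ_{j=0}^{4} (−1)^j C(4,j)·(4−j)!.
Computing: 24 − 24 + 12 − 4 + 1 = 9.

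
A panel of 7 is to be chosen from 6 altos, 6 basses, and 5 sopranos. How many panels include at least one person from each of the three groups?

17996

Total 7-person selections from all 17: C(17,7) = 19448.
Subtract selections that omit an entire group: no altos → C(11,7) = 330; no basses → C(11,7) = 330; no sopranos → C(12,7) = 792.
Add back selections omitting two groups (i.e. drawn from a single group): C(6,7) + C(6,7) + C(5,7) = 0.
By inclusion–exclusion: 19448 − 1452 + 0 = 17996.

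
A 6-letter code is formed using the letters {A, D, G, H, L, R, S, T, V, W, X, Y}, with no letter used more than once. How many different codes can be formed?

With no repetition, fill the 6 letters in order: 12 choices, then 11, down to 7.
That product is 12 × 11 × 10 × 9 × 8 × 7 = 665280.

665280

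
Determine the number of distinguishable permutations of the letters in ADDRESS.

1260

Letter multiplicities in ADDRESS: A×1, D×2, E×1, R×1, S×2.
Dividing 7! = 5040 by 2!·2! = 4 for the repeated letters gives 1260.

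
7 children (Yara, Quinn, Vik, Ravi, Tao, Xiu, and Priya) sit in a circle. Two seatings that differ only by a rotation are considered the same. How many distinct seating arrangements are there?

720

Fix one person's seat to break rotational symmetry; the remaining 6 people can be arranged in (6)! = 720 ways.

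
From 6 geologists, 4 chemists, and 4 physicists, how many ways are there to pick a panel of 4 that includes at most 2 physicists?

960

Split by how many physicists are chosen (0 through 2).
Sum: C(4,0)·C(10,4) + C(4,1)·C(10,3) + C(4,2)·C(10,2) = 210 + 480 + 270 = 960.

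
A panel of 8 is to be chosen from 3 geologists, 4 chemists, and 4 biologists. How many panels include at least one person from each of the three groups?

Total 8-person selections from all 11: C(11,8) = 165.
Subtract selections that omit an entire group: no geologists → C(8,8) = 1; no chemists → C(7,8) = 0; no biologists → C(7,8) = 0.
Add back selections omitting two groups (i.e. drawn from a single group): C(3,8) + C(4,8) + C(4,8) = 0.
By inclusion–exclusion: 165 − 1 + 0 = 164.

164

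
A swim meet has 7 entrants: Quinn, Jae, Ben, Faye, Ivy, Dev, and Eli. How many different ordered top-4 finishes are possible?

There are 7 choices for 1st place, 6 for 2nd, and so on down to 4 for position 4.
That gives 7 × 6 × 5 × 4 = 840.

840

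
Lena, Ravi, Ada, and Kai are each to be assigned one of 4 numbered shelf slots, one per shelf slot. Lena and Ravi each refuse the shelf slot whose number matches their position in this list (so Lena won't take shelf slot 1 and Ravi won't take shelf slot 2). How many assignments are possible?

Let Aᵢ (for i ∈ {1, 2}) be the placements that put person i in their forbidden shelf slot. Any j of these fix j positions, leaving (4−j)! ways to fill the rest, and there are C(2,j) ways to pick which j.
By inclusion–exclusion, the number of valid placements is Σ_{j=0}^{2} (−1)^j C(2,j)·(4−j)!.
Computing: 24 − 12 + 2 = 14.

14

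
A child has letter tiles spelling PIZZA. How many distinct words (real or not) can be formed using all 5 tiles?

60

Letter multiplicities in PIZZA: A×1, I×1, P×1, Z×2.
The number of distinct arrangements is 5!/(2!) = 120/2 = 60.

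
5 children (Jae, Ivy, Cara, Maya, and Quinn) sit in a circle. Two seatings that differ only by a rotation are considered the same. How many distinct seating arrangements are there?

Around a circle, 5 distinct people have 5!/5 = (4)! = 24 rotationally distinct seatings.

24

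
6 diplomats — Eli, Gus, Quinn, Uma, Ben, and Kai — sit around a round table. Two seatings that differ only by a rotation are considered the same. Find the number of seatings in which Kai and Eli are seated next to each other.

Treat {Kai, Eli} as one unit (2 internal orders) and seat the resulting 5 units around the table: (4)! circular arrangements.
So 2 × (4)! = 2 × 24 = 48.

48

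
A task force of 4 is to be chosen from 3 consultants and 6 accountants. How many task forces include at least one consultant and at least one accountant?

111

Total 4-person selections from all 9: C(9,4) = 126.
Subtract selections that omit an entire group: no consultants → C(6,4) = 15; no accountants → C(3,4) = 0.
Both groups omitted at once is impossible, so 126 − 15 = 111.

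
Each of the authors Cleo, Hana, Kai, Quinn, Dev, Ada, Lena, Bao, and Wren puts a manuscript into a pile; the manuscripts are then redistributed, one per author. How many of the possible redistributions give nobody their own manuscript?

133496

Let Aᵢ be the assignments in which author i gets their own manuscript. We want the size of the complement of A₁∪…∪A_9.
By inclusion–exclusion this is Σ_{j=0}^{9} (−1)^j C(9,j)·(9−j)!.
Computing: 362880 − 362880 + 181440 − 60480 + 15120 − 3024 + 504 − 72 + 9 − 1 = 133496.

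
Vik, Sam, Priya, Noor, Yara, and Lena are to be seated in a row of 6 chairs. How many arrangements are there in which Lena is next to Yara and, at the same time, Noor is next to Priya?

Treat {Lena,Yara} as one block (2 orders) and {Noor,Priya} as another (2 orders).
That leaves 4 units to arrange: 2 × 2 × 4! = 4 × 24 = 96.

96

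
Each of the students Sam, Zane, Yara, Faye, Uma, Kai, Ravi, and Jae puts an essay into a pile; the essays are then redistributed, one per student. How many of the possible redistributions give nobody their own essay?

14833

Count assignments avoiding every fixed point. For any j of the 8 students fixed to their own essay, the other 8−j can be arranged in (8−j)! ways.
By inclusion–exclusion this is Σ_{j=0}^{8} (−1)^j C(8,j)·(8−j)!.
Computing: 40320 − 40320 + 20160 − 6720 + 1680 − 336 + 56 − 8 + 1 = 14833.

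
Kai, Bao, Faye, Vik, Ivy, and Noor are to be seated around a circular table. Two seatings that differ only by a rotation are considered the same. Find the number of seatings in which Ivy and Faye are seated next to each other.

Glue Ivy and Faye into a block (2 internal orders). Seating 5 units around a circle gives (4)! arrangements.
So 2 × (4)! = 2 × 24 = 48.

48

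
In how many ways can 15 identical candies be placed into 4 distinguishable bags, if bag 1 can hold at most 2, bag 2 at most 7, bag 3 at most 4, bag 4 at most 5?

19

By stars and bars, unrestricted non-negative solutions to x_1+…+x_4 = 15 number C(15+3,3) = 816.
Subtract solutions that violate a single cap (substitute x_i' = x_i − (cap_i+1)): x_1 ≥ 3 gives C(15,3) = 455; x_2 ≥ 8 gives C(10,3) = 120; x_3 ≥ 5 gives C(13,3) = 286; x_4 ≥ 6 gives C(12,3) = 220. Together 1081.
Add back pairs where two caps are both exceeded: 35 + 120 + 84 + 10 + 4 + 35 = 288.
Subtract triples: 0 + 0 + 4 + 0 = 4.
By inclusion–exclusion the count is 816 − 1081 + 288 − 4 = 19.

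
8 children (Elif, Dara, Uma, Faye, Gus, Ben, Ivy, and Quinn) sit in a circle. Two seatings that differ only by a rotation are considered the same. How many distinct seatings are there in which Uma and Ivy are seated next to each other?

Treat {Uma, Ivy} as one unit (2 internal orders) and seat the resulting 7 units around the table: (6)! circular arrangements.
So 2 × (6)! = 2 × 720 = 1440.

1440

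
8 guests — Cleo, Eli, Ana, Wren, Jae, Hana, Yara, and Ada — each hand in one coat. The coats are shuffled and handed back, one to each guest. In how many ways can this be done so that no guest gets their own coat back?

This is the derangement count D_8: permutations of 8 items with no fixed point.
By inclusion–exclusion this is Σ_{j=0}^{8} (−1)^j C(8,j)·(8−j)!.
Computing: 40320 − 40320 + 20160 − 6720 + 1680 − 336 + 56 − 8 + 1 = 14833.

14833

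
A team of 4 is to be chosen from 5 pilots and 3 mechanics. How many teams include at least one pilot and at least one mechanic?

65

Unrestricted: C(8,4) = 70 ways to pick any 4 of the 8.
Subtract selections that omit an entire group: no pilots → C(3,4) = 0; no mechanics → C(5,4) = 5.
Both groups omitted at once is impossible, so 70 − 5 = 65.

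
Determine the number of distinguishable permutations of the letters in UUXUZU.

30

The 6 letters of UUXUZU have repeats: U appearing 4 times.
So there are 6! / (4!) = 30 distinguishable arrangements.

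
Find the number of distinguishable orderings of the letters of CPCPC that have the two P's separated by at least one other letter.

6

There are 5!/(3!·2!) = 10 arrangements of CPCPC in total.
Arrangements with the P's together: treat PP as one letter, giving (4)!/(3!) = 4.
Subtracting, 10 − 4 = 6 arrangements keep the P's apart.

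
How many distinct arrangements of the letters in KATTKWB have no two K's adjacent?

900

There are 7!/(2!·2!) = 1260 arrangements of KATTKWB in total.
If the two K's are adjacent, glue them into one block, leaving 6 items to arrange: (6)!/(2!) = 360 ways.
Subtracting, 1260 − 360 = 900 arrangements keep the K's apart.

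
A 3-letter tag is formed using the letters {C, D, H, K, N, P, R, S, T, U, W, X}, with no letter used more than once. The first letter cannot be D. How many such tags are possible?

The first letter has 12−1 = 11 choices (anything except D).
The remaining 2 letters are filled from the other 11 symbols without repetition: 11 × 10 = 110.
Total: 11 × 110 = 1210.

1210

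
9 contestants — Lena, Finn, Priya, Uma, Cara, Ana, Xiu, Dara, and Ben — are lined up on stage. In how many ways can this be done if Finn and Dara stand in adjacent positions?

80640

Glue Finn and Dara into one block (2 internal orders), leaving 8 units to arrange in a row.
So the count is 2·(8)! = 80640.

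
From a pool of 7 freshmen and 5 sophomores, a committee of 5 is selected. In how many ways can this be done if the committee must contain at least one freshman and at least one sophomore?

770

With no constraint there are C(12,5) = 792 possible selections.
Subtract selections that omit an entire group: no freshmen → C(5,5) = 1; no sophomores → C(7,5) = 21.
Both groups omitted at once is impossible, so 792 − 22 = 770.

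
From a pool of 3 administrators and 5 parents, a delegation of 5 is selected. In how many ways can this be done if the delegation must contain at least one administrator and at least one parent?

55

With no constraint there are C(8,5) = 56 possible selections.
Subtract selections that omit an entire group: no administrators → C(5,5) = 1; no parents → C(3,5) = 0.
Both groups omitted at once is impossible, so 56 − 1 = 55.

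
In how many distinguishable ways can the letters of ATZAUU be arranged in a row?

180

Letter multiplicities in ATZAUU: A×2, T×1, U×2, Z×1.
Dividing 6! = 720 by 2!·2! = 4 for the repeated letters gives 180.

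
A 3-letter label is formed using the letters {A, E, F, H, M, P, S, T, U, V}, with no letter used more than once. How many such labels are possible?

720

This is a permutation of 3 out of 10: P(10,3) = 10!/7!.
That product is 10 × 9 × 8 = 720.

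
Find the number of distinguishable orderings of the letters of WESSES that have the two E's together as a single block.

Treat the 2 copies of E as a single block. The multiset to arrange is then {EE, S, S, S, W}, 5 items in all.
That gives (5)!/(3!) = 20 arrangements.

20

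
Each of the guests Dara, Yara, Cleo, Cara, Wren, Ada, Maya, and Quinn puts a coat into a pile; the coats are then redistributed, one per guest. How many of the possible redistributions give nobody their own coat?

Count assignments avoiding every fixed point. For any j of the 8 guests fixed to their own coat, the other 8−j can be arranged in (8−j)! ways.
By inclusion–exclusion this is Σ_{j=0}^{8} (−1)^j C(8,j)·(8−j)!.
Computing: 40320 − 40320 + 20160 − 6720 + 1680 − 336 + 56 − 8 + 1 = 14833.

14833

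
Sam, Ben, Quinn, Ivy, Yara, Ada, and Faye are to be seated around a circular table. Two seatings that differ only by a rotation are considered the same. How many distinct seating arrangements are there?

720

Around a circle, 7 distinct people have 7!/7 = (6)! = 720 rotationally distinct seatings.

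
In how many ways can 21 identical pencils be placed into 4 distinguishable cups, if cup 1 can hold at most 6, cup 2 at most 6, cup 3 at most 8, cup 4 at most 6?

56

Ignoring the caps, the number of non-negative solutions to x_1+…+x_4 = 21 is C(24,3) = 2024.
Subtract solutions that violate a single cap (substitute x_i' = x_i − (cap_i+1)): x_1 ≥ 7 gives C(17,3) = 680; x_2 ≥ 7 gives C(17,3) = 680; x_3 ≥ 9 gives C(15,3) = 455; x_4 ≥ 7 gives C(17,3) = 680. Together 2495.
Add back pairs where two caps are both exceeded: 120 + 56 + 120 + 56 + 120 + 56 = 528.
Subtract triples: 0 + 1 + 0 + 0 = 1.
By inclusion–exclusion the count is 2024 − 2495 + 528 − 1 = 56.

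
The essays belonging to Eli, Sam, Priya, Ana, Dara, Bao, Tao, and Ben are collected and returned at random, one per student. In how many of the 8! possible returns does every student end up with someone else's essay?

This is the derangement count D_8: permutations of 8 items with no fixed point.
By inclusion–exclusion this is Σ_{j=0}^{8} (−1)^j C(8,j)·(8−j)!.
Computing: 40320 − 40320 + 20160 − 6720 + 1680 − 336 + 56 − 8 + 1 = 14833.

14833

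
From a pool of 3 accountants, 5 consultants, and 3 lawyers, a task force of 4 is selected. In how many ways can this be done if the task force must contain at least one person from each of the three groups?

180

Total 4-person selections from all 11: C(11,4) = 330.
Selections missing a whole group: no accountants → C(8,4) = 70; no consultants → C(6,4) = 15; no lawyers → C(8,4) = 70.
Add back selections omitting two groups (i.e. drawn from a single group): C(3,4) + C(5,4) + C(3,4) = 5.
By inclusion–exclusion: 330 − 155 + 5 = 180.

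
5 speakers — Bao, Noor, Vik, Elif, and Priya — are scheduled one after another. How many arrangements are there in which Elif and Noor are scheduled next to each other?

Place the 3 others and the Elif-Noor pair as 4 objects in a line; the pair has 2 internal arrangements.
So the count is 2·(4)! = 48.

48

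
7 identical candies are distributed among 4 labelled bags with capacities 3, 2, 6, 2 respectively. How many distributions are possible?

By stars and bars, unrestricted non-negative solutions to x_1+…+x_4 = 7 number C(7+3,3) = 120.
Subtract solutions that violate a single cap (substitute x_i' = x_i − (cap_i+1)): x_1 ≥ 4 gives C(6,3) = 20; x_2 ≥ 3 gives C(7,3) = 35; x_3 ≥ 7 gives C(3,3) = 1; x_4 ≥ 3 gives C(7,3) = 35. Together 91.
Add back pairs where two caps are both exceeded: 1 + 0 + 1 + 0 + 4 + 0 = 6.
By inclusion–exclusion the count is 120 − 91 + 6 = 35.

35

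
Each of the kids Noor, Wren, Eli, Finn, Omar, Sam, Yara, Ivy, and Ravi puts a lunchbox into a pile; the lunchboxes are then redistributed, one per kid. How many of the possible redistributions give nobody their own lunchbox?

This is the derangement count D_9: permutations of 9 items with no fixed point.
By inclusion–exclusion this is Σ_{j=0}^{9} (−1)^j C(9,j)·(9−j)!.
Computing: 362880 − 362880 + 181440 − 60480 + 15120 − 3024 + 504 − 72 + 9 − 1 = 133496.

133496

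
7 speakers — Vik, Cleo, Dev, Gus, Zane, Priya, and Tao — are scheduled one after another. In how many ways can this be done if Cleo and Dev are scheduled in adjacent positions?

Glue Cleo and Dev into one block (2 internal orders), leaving 6 units to arrange in a row.
That gives 2 × 6! = 2 × 720 = 1440.

1440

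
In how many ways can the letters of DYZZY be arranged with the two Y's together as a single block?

Treat the 2 copies of Y as a single block. The multiset to arrange is then {YY, D, Z, Z}, 4 items in all.
That gives (4)!/(2!) = 12 arrangements.

12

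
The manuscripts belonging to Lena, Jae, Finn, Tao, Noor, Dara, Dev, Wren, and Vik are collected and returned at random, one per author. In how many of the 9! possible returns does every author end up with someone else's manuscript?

Count assignments avoiding every fixed point. For any j of the 9 authors fixed to their own manuscript, the other 9−j can be arranged in (9−j)! ways.
By inclusion–exclusion this is Σ_{j=0}^{9} (−1)^j C(9,j)·(9−j)!.
Computing: 362880 − 362880 + 181440 − 60480 + 15120 − 3024 + 504 − 72 + 9 − 1 = 133496.

133496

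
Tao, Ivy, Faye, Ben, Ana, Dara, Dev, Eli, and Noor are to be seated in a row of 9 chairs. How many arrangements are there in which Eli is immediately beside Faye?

80640

Treat {Eli, Faye} as a single unit. There are 8 units to order, and the pair itself can be ordered 2 ways.
So the count is 2·(8)! = 80640.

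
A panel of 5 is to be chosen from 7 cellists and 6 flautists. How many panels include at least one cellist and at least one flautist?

1260

With no constraint there are C(13,5) = 1287 possible selections.
Subtract selections that omit an entire group: no cellists → C(6,5) = 6; no flautists → C(7,5) = 21.
Both groups omitted at once is impossible, so 1287 − 27 = 1260.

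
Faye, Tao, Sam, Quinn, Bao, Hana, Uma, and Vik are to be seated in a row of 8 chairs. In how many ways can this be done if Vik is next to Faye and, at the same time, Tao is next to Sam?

Treat {Vik,Faye} as one block (2 orders) and {Tao,Sam} as another (2 orders).
That leaves 6 units to arrange: 2 × 2 × 6! = 4 × 720 = 2880.

2880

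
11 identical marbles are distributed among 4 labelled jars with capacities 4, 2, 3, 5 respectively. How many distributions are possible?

19

Without the upper bounds there are C(14,3) = 364 ways to split 11 among 4 jars.
Subtract solutions that violate a single cap (substitute x_i' = x_i − (cap_i+1)): x_1 ≥ 5 gives C(9,3) = 84; x_2 ≥ 3 gives C(11,3) = 165; x_3 ≥ 4 gives C(10,3) = 120; x_4 ≥ 6 gives C(8,3) = 56. Together 425.
Add back pairs where two caps are both exceeded: 20 + 10 + 1 + 35 + 10 + 4 = 80.
By inclusion–exclusion the count is 364 − 425 + 80 = 19.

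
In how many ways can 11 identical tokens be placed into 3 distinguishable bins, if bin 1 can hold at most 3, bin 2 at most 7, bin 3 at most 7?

By stars and bars, unrestricted non-negative solutions to x_1+…+x_3 = 11 number C(11+2,2) = 78.
Subtract solutions that violate a single cap (substitute x_i' = x_i − (cap_i+1)): x_1 ≥ 4 gives C(9,2) = 36; x_2 ≥ 8 gives C(5,2) = 10; x_3 ≥ 8 gives C(5,2) = 10. Together 56.
No two caps can be exceeded simultaneously, so the pair terms are all 0.
By inclusion–exclusion the count is 78 − 56 + 0 = 22.

22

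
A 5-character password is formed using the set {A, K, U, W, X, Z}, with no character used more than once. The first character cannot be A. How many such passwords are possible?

600

The first character has 6−1 = 5 choices (anything except A).
The remaining 4 characters are filled from the other 5 symbols without repetition: 5 × 4 × 3 × 2 = 120.
Total: 5 × 120 = 600.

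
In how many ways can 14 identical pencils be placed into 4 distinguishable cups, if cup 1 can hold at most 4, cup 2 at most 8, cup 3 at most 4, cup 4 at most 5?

96

Without the upper bounds there are C(17,3) = 680 ways to split 14 among 4 cups.
Subtract solutions that violate a single cap (substitute x_i' = x_i − (cap_i+1)): x_1 ≥ 5 gives C(12,3) = 220; x_2 ≥ 9 gives C(8,3) = 56; x_3 ≥ 5 gives C(12,3) = 220; x_4 ≥ 6 gives C(11,3) = 165. Together 661.
Add back pairs where two caps are both exceeded: 1 + 35 + 20 + 1 + 0 + 20 = 77.
By inclusion–exclusion the count is 680 − 661 + 77 = 96.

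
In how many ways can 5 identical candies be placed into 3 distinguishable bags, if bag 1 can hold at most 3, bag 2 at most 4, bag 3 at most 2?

Ignoring the caps, the number of non-negative solutions to x_1+…+x_3 = 5 is C(7,2) = 21.
Subtract solutions that violate a single cap (substitute x_i' = x_i − (cap_i+1)): x_1 ≥ 4 gives C(3,2) = 3; x_2 ≥ 5 gives C(2,2) = 1; x_3 ≥ 3 gives C(4,2) = 6. Together 10.
No two caps can be exceeded simultaneously, so the pair terms are all 0.
By inclusion–exclusion the count is 21 − 10 + 0 = 11.

11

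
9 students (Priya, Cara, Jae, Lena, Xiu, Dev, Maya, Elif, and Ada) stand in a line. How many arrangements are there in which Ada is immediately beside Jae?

Glue Ada and Jae into one block (2 internal orders), leaving 8 units to arrange in a row.
So the count is 2·(8)! = 80640.

80640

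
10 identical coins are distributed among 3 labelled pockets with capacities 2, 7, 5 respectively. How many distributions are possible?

12

Ignoring the caps, the number of non-negative solutions to x_1+…+x_3 = 10 is C(12,2) = 66.
Subtract solutions that violate a single cap (substitute x_i' = x_i − (cap_i+1)): x_1 ≥ 3 gives C(9,2) = 36; x_2 ≥ 8 gives C(4,2) = 6; x_3 ≥ 6 gives C(6,2) = 15. Together 57.
Add back pairs where two caps are both exceeded: 0 + 3 + 0 = 3.
By inclusion–exclusion the count is 66 − 57 + 3 = 12.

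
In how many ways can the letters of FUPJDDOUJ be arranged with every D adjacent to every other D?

10080

Treat the 2 copies of D as a single block. The multiset to arrange is then {DD, F, J, J, O, P, U, U}, 8 items in all.
That gives (8)!/(2!·2!) = 10080 arrangements.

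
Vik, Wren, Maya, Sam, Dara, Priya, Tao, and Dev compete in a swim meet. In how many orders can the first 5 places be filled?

This is an ordered selection of 5 from 8: P(8,5).
That gives 8 × 7 × 6 × 5 × 4 = 6720.

6720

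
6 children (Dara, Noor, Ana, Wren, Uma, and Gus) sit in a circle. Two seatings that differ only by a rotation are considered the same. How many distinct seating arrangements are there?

Seat Dara anywhere (absorbing the rotational symmetry), then permute the other 5: (5)! = 120.

120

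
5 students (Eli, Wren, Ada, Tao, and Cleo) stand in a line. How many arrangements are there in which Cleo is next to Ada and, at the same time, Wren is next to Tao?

Treat {Cleo,Ada} as one block (2 orders) and {Wren,Tao} as another (2 orders).
That leaves 3 units to arrange: 2 × 2 × 3! = 4 × 6 = 24.

24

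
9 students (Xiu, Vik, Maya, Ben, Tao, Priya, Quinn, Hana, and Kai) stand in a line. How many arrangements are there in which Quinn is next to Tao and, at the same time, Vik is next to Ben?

20160

Treat {Quinn,Tao} as one block (2 orders) and {Vik,Ben} as another (2 orders).
That leaves 7 units to arrange: 2 × 2 × 7! = 4 × 5040 = 20160.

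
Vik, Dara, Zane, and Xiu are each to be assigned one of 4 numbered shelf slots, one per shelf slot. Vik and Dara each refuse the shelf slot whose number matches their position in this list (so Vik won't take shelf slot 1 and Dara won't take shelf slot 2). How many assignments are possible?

14

Let Aᵢ (for i ∈ {1, 2}) be the placements that put person i in their forbidden shelf slot. Any j of these fix j positions, leaving (4−j)! ways to fill the rest, and there are C(2,j) ways to pick which j.
By inclusion–exclusion, the number of valid placements is Σ_{j=0}^{2} (−1)^j C(2,j)·(4−j)!.
Computing: 24 − 12 + 2 = 14.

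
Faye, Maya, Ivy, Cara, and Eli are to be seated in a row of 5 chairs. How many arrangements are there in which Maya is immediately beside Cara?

48

Place the 3 others and the Maya-Cara pair as 4 objects in a line; the pair has 2 internal arrangements.
So the count is 2·(4)! = 48.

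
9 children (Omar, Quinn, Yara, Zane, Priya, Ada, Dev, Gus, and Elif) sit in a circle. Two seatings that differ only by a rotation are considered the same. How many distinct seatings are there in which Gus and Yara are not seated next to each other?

All circular seatings of 9 people number (8)! = 40320.
Seatings with Gus beside Yara: treat them as a block with 2 internal orders, giving 2 × (7)! = 10080.
Subtracting, 40320 − 10080 = 30240.

30240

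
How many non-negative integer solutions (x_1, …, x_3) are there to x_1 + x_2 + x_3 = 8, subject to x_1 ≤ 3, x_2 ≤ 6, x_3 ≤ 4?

17

Without the upper bounds there are C(10,2) = 45 ways to split 8 among 3 variables.
Subtract solutions that violate a single cap (substitute x_i' = x_i − (cap_i+1)): x_1 ≥ 4 gives C(6,2) = 15; x_2 ≥ 7 gives C(3,2) = 3; x_3 ≥ 5 gives C(5,2) = 10. Together 28.
No two caps can be exceeded simultaneously, so the pair terms are all 0.
By inclusion–exclusion the count is 45 − 28 + 0 = 17.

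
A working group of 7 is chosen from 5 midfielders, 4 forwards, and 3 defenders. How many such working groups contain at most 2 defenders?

666

Split by how many defenders are chosen (0 through 2).
Sum: C(3,0)·C(9,7) + C(3,1)·C(9,6) + C(3,2)·C(9,5) = 36 + 252 + 378 = 666.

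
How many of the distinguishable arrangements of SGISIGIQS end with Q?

Fix Q in the last position and arrange the remaining 8 letters.
Those 8 letters have G appearing twice, I appearing 3 times, and S appearing 3 times, giving (8)!/(3!·3!·2!) = 560.

560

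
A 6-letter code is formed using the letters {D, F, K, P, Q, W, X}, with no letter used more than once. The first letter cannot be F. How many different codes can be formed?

4320

The first letter has 7−1 = 6 choices (anything except F).
The remaining 5 letters are filled from the other 6 symbols without repetition: 6 × 5 × 4 × 3 × 2 = 720.
Total: 6 × 720 = 4320.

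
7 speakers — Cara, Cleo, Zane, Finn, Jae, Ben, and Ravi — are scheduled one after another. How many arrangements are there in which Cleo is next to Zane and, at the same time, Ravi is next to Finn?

480

Treat {Cleo,Zane} as one block (2 orders) and {Ravi,Finn} as another (2 orders).
That leaves 5 units to arrange: 2 × 2 × 5! = 4 × 120 = 480.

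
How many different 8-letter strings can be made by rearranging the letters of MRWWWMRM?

The 8 letters of MRWWWMRM have repeats: M appearing 3 times, R appearing twice, and W appearing 3 times.
So there are 8! / (3!·3!·2!) = 560 distinguishable arrangements.

560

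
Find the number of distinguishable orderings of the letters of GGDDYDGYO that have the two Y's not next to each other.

Total arrangements of GGDDYDGYO: 9!/(3!·3!·2!) = 5040.
Arrangements with the Y's together: treat YY as one letter, giving (8)!/(3!·3!) = 1120.
Subtracting, 5040 − 1120 = 3920 arrangements keep the Y's apart.

3920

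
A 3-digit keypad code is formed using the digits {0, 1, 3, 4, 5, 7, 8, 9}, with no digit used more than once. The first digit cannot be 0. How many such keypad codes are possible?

The first digit has 8−1 = 7 choices (anything except 0).
The remaining 2 digits are filled from the other 7 symbols without repetition: 7 × 6 = 42.
Total: 7 × 42 = 294.

294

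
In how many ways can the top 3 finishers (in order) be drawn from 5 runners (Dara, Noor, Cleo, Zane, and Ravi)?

This is an ordered selection of 3 from 5: P(5,3).
That gives 5 × 4 × 3 = 60.

60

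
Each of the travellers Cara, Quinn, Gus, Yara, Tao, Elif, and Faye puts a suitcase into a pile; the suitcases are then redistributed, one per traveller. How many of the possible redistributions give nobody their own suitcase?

Count assignments avoiding every fixed point. For any j of the 7 travellers fixed to their own suitcase, the other 7−j can be arranged in (7−j)! ways.
By inclusion–exclusion this is Σ_{j=0}^{7} (−1)^j C(7,j)·(7−j)!.
Computing: 5040 − 5040 + 2520 − 840 + 210 − 42 + 7 − 1 = 1854.

1854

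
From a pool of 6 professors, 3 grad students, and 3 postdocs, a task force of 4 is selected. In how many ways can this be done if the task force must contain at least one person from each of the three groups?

243

Unrestricted: C(12,4) = 495 ways to pick any 4 of the 12.
Selections missing a whole group: no professors → C(6,4) = 15; no grad students → C(9,4) = 126; no postdocs → C(9,4) = 126.
Add back selections omitting two groups (i.e. drawn from a single group): C(6,4) + C(3,4) + C(3,4) = 15.
By inclusion–exclusion: 495 − 267 + 15 = 243.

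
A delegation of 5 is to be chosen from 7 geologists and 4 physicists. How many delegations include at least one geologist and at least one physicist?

441

Unrestricted: C(11,5) = 462 ways to pick any 5 of the 11.
Subtract selections that omit an entire group: no geologists → C(4,5) = 0; no physicists → C(7,5) = 21.
Both groups omitted at once is impossible, so 462 − 21 = 441.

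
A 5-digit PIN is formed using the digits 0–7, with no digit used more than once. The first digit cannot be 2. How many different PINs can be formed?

The first digit has 8−1 = 7 choices (anything except 2).
The remaining 4 digits are filled from the other 7 symbols without repetition: 7 × 6 × 5 × 4 = 840.
Total: 7 × 840 = 5880.

5880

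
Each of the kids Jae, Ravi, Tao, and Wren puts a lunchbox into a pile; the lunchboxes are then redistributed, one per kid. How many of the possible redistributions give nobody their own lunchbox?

9

Let Aᵢ be the assignments in which kid i gets their own lunchbox. We want the size of the complement of A₁∪…∪A_4.
By inclusion–exclusion this is Σ_{j=0}^{4} (−1)^j C(4,j)·(4−j)!.
Computing: 24 − 24 + 12 − 4 + 1 = 9.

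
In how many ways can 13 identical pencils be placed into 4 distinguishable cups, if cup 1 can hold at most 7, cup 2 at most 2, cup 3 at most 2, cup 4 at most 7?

36

By stars and bars, unrestricted non-negative solutions to x_1+…+x_4 = 13 number C(13+3,3) = 560.
Subtract solutions that violate a single cap (substitute x_i' = x_i − (cap_i+1)): x_1 ≥ 8 gives C(8,3) = 56; x_2 ≥ 3 gives C(13,3) = 286; x_3 ≥ 3 gives C(13,3) = 286; x_4 ≥ 8 gives C(8,3) = 56. Together 684.
Add back pairs where two caps are both exceeded: 10 + 10 + 0 + 120 + 10 + 10 = 160.
By inclusion–exclusion the count is 560 − 684 + 160 = 36.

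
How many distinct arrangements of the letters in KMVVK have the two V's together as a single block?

Treat the 2 copies of V as a single block. The multiset to arrange is then {VV, K, K, M}, 4 items in all.
That gives (4)!/(2!) = 12 arrangements.

12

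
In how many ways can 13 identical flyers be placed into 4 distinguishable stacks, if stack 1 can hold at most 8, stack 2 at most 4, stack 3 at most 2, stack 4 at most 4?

Without the upper bounds there are C(16,3) = 560 ways to split 13 among 4 stacks.
Subtract solutions that violate a single cap (substitute x_i' = x_i − (cap_i+1)): x_1 ≥ 9 gives C(7,3) = 35; x_2 ≥ 5 gives C(11,3) = 165; x_3 ≥ 3 gives C(13,3) = 286; x_4 ≥ 5 gives C(11,3) = 165. Together 651.
Add back pairs where two caps are both exceeded: 0 + 4 + 0 + 56 + 20 + 56 = 136.
Subtract triples: 0 + 0 + 0 + 1 = 1.
By inclusion–exclusion the count is 560 − 651 + 136 − 1 = 44.

44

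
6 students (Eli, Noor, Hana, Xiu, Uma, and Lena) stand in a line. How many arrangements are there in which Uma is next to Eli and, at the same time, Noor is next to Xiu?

96

Treat {Uma,Eli} as one block (2 orders) and {Noor,Xiu} as another (2 orders).
That leaves 4 units to arrange: 2 × 2 × 4! = 4 × 24 = 96.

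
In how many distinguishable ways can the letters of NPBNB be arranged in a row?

30

NPBNB has 5 letters with B appearing twice and N appearing twice.
So there are 5! / (2!·2!) = 30 distinguishable arrangements.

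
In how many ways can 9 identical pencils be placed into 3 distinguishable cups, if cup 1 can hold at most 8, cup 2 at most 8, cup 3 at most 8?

52

By stars and bars, unrestricted non-negative solutions to x_1+…+x_3 = 9 number C(9+2,2) = 55.
Subtract solutions that violate a single cap (substitute x_i' = x_i − (cap_i+1)): x_1 ≥ 9 gives C(2,2) = 1; x_2 ≥ 9 gives C(2,2) = 1; x_3 ≥ 9 gives C(2,2) = 1. Together 3.
No two caps can be exceeded simultaneously, so the pair terms are all 0.
By inclusion–exclusion the count is 55 − 3 + 0 = 52.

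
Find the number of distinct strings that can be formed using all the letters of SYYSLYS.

The 7 letters of SYYSLYS have repeats: S appearing 3 times and Y appearing 3 times.
So there are 7! / (3!·3!) = 140 distinguishable arrangements.

140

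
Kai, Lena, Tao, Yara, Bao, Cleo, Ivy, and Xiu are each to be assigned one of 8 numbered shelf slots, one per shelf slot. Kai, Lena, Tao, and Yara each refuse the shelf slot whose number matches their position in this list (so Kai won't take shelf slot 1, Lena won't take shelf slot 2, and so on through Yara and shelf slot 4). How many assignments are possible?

Let Aᵢ (for 1 ≤ i ≤ 4) be the placements that put person i in their forbidden shelf slot. Any j of these fix j positions, leaving (8−j)! ways to fill the rest, and there are C(4,j) ways to pick which j.
By inclusion–exclusion, the number of valid placements is Σ_{j=0}^{4} (−1)^j C(4,j)·(8−j)!.
Computing: 40320 − 20160 + 4320 − 480 + 24 = 24024.

24024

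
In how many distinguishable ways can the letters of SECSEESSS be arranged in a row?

SECSEESSS has 9 letters with E appearing 3 times and S appearing 5 times.
So there are 9! / (5!·3!) = 504 distinguishable arrangements.

504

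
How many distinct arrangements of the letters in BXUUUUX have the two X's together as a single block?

30

Treat the 2 copies of X as a single block. The multiset to arrange is then {XX, B, U, U, U, U}, 6 items in all.
That gives (6)!/(4!) = 30 arrangements.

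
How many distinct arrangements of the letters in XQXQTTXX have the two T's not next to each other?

315

There are 8!/(4!·2!·2!) = 420 arrangements of XQXQTTXX in total.
Arrangements with the T's together: treat TT as one letter, giving (7)!/(4!·2!) = 105.
Subtracting, 420 − 105 = 315 arrangements keep the T's apart.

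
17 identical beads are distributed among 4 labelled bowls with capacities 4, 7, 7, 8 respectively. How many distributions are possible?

Without the upper bounds there are C(20,3) = 1140 ways to split 17 among 4 bowls.
Subtract solutions that violate a single cap (substitute x_i' = x_i − (cap_i+1)): x_1 ≥ 5 gives C(15,3) = 455; x_2 ≥ 8 gives C(12,3) = 220; x_3 ≥ 8 gives C(12,3) = 220; x_4 ≥ 9 gives C(11,3) = 165. Together 1060.
Add back pairs where two caps are both exceeded: 35 + 35 + 20 + 4 + 1 + 1 = 96.
By inclusion–exclusion the count is 1140 − 1060 + 96 = 176.

176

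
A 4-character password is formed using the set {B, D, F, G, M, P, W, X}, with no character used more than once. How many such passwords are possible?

Choose and order 4 of the 8 symbols: the first character has 8 options, the next 7, then 6, 5.
8 × 7 × 6 × 5 = 1680.

1680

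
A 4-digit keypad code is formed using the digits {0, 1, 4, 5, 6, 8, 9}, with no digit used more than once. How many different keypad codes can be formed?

840

Choose and order 4 of the 7 symbols: the first digit has 7 options, the next 6, then 5, 4.
7 × 6 × 5 × 4 = 840.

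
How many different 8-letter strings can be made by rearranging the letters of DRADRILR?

DRADRILR has 8 letters with D appearing twice and R appearing 3 times.
Dividing 8! = 40320 by 3!·2! = 12 for the repeated letters gives 3360.

3360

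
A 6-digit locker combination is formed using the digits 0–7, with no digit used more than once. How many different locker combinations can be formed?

This is a permutation of 6 out of 8: P(8,6) = 8!/2!.
8 × 7 × 6 × 5 × 4 × 3 = 20160.

20160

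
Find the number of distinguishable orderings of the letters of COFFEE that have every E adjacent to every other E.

60

Treat the 2 copies of E as a single block. The multiset to arrange is then {EE, C, F, F, O}, 5 items in all.
That gives (5)!/(2!) = 60 arrangements.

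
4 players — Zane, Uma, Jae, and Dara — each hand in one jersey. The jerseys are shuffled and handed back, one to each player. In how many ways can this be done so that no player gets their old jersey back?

9

Let Aᵢ be the assignments in which player i gets their old jersey. We want the size of the complement of A₁∪…∪A_4.
By inclusion–exclusion this is Σ_{j=0}^{4} (−1)^j C(4,j)·(4−j)!.
Computing: 24 − 24 + 12 − 4 + 1 = 9.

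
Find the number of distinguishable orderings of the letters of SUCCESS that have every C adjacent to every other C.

120

Treat the 2 copies of C as a single block. The multiset to arrange is then {CC, E, S, S, S, U}, 6 items in all.
That gives (6)!/(3!) = 120 arrangements.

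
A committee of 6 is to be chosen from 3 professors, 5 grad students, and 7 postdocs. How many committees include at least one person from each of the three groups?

3850

Total 6-person selections from all 15: C(15,6) = 5005.
Selections missing a whole group: no professors → C(12,6) = 924; no grad students → C(10,6) = 210; no postdocs → C(8,6) = 28.
Add back selections omitting two groups (i.e. drawn from a single group): C(3,6) + C(5,6) + C(7,6) = 7.
By inclusion–exclusion: 5005 − 1162 + 7 = 3850.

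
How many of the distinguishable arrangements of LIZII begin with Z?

4

With the first slot taken by Z, it remains to arrange the other 4 letters (LIII).
Those 4 letters have I appearing 3 times, giving (4)!/(3!) = 4.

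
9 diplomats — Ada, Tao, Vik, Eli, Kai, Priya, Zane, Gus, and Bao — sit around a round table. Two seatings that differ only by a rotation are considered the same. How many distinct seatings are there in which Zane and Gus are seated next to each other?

Glue Zane and Gus into a block (2 internal orders). Seating 8 units around a circle gives (7)! arrangements.
So 2 × (7)! = 2 × 5040 = 10080.

10080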